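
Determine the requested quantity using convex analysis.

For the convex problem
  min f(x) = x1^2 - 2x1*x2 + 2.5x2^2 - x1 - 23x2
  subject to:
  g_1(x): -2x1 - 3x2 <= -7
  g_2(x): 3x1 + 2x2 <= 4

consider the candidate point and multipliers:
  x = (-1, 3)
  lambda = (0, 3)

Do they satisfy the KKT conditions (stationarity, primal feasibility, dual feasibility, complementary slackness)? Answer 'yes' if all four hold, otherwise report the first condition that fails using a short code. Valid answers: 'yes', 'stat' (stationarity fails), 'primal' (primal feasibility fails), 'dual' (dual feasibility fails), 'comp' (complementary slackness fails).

Gradient of f: grad f(x) = Q x + c = (-9, -6)
Constraint values g_i(x) = a_i^T x - b_i:
  g_1((-1, 3)) = 0
  g_2((-1, 3)) = -1
Stationarity residual: grad f(x) + sum_i lambda_i a_i = (0, 0)
  -> stationarity OK
Primal feasibility (all g_i <= 0): OK
Dual feasibility (all lambda_i >= 0): OK
Complementary slackness (lambda_i * g_i(x) = 0 for all i): FAILS

Verdict: the first failing condition is complementary_slackness -> comp.

comp


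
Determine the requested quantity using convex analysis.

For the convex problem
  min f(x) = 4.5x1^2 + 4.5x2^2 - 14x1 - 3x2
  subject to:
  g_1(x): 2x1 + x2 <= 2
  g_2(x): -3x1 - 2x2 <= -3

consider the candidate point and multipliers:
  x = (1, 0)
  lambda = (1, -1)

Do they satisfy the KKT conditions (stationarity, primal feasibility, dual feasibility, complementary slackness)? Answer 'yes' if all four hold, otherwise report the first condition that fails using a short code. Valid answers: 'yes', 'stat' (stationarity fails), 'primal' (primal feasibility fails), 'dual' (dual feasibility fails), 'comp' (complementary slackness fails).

Gradient of f: grad f(x) = Q x + c = (-5, -3)
Constraint values g_i(x) = a_i^T x - b_i:
  g_1((1, 0)) = 0
  g_2((1, 0)) = 0
Stationarity residual: grad f(x) + sum_i lambda_i a_i = (0, 0)
  -> stationarity OK
Primal feasibility (all g_i <= 0): OK
Dual feasibility (all lambda_i >= 0): FAILS
Complementary slackness (lambda_i * g_i(x) = 0 for all i): OK

Verdict: the first failing condition is dual_feasibility -> dual.

dual


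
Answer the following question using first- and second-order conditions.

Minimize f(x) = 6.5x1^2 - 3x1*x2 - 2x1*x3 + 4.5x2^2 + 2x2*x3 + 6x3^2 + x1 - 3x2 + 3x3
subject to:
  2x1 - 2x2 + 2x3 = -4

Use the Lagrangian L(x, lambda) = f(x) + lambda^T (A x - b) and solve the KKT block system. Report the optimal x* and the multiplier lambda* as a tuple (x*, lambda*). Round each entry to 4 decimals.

Form the Lagrangian:
  L(x, lambda) = (1/2) x^T Q x + c^T x + lambda^T (A x - b)
Stationarity (grad_x L = 0): Q x + c + A^T lambda = 0.
Primal feasibility: A x = b.

This gives the KKT block system:
  [ Q   A^T ] [ x     ]   [-c ]
  [ A    0  ] [ lambda ] = [ b ]

Solving the linear system:
  x*      = (-0.3242, 0.8736, -0.8022)
  lambda* = (2.1154)
  f(x*)   = 1.5549

x* = (-0.3242, 0.8736, -0.8022), lambda* = (2.1154)


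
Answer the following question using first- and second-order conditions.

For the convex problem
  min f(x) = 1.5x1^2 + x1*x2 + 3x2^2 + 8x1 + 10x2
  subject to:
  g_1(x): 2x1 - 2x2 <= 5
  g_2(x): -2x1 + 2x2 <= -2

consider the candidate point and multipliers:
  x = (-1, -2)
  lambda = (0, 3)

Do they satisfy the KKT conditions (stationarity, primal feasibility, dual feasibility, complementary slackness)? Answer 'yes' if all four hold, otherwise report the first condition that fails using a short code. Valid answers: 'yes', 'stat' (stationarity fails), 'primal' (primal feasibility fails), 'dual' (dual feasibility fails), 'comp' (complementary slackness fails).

Gradient of f: grad f(x) = Q x + c = (3, -3)
Constraint values g_i(x) = a_i^T x - b_i:
  g_1((-1, -2)) = -3
  g_2((-1, -2)) = 0
Stationarity residual: grad f(x) + sum_i lambda_i a_i = (-3, 3)
  -> stationarity FAILS
Primal feasibility (all g_i <= 0): OK
Dual feasibility (all lambda_i >= 0): OK
Complementary slackness (lambda_i * g_i(x) = 0 for all i): OK

Verdict: the first failing condition is stationarity -> stat.

stat


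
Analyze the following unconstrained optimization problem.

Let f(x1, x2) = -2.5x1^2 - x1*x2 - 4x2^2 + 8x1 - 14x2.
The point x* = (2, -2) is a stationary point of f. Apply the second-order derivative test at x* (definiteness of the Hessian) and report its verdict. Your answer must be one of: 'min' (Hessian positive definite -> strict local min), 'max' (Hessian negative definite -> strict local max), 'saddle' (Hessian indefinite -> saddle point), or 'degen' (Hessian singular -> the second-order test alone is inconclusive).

Compute the Hessian H = grad^2 f:
  H = [[-5, -1], [-1, -8]]
Verify stationarity: grad f(x*) = H x* + g = (0, 0).
Eigenvalues of H: -8.3028, -4.6972.
Both eigenvalues < 0, so H is negative definite -> x* is a strict local max.

max


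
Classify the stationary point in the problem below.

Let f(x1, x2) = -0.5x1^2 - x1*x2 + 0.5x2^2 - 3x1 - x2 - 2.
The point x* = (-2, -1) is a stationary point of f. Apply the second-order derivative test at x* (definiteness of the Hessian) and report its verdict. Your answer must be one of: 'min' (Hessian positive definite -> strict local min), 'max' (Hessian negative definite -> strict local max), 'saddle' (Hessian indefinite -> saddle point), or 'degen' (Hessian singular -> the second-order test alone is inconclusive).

Compute the Hessian H = grad^2 f:
  H = [[-1, -1], [-1, 1]]
Verify stationarity: grad f(x*) = H x* + g = (0, 0).
Eigenvalues of H: -1.4142, 1.4142.
Eigenvalues have mixed signs, so H is indefinite -> x* is a saddle point.

saddle


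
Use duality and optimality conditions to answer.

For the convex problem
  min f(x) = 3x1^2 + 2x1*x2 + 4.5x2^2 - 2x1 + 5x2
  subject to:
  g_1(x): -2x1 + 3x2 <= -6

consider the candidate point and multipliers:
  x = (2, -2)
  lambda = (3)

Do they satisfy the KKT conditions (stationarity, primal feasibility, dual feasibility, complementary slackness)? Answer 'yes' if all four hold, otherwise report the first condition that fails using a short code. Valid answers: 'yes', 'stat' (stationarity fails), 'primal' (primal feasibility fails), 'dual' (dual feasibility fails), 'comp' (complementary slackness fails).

Gradient of f: grad f(x) = Q x + c = (6, -9)
Constraint values g_i(x) = a_i^T x - b_i:
  g_1((2, -2)) = -4
Stationarity residual: grad f(x) + sum_i lambda_i a_i = (0, 0)
  -> stationarity OK
Primal feasibility (all g_i <= 0): OK
Dual feasibility (all lambda_i >= 0): OK
Complementary slackness (lambda_i * g_i(x) = 0 for all i): FAILS

Verdict: the first failing condition is complementary_slackness -> comp.

comp


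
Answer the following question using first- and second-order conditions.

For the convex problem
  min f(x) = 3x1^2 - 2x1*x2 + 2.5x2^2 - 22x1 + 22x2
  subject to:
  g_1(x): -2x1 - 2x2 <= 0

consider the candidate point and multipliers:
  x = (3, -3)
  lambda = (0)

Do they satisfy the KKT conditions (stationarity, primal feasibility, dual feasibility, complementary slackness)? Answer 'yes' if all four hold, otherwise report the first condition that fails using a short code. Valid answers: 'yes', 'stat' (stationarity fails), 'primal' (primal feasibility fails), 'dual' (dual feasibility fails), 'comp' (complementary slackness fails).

Gradient of f: grad f(x) = Q x + c = (2, 1)
Constraint values g_i(x) = a_i^T x - b_i:
  g_1((3, -3)) = 0
Stationarity residual: grad f(x) + sum_i lambda_i a_i = (2, 1)
  -> stationarity FAILS
Primal feasibility (all g_i <= 0): OK
Dual feasibility (all lambda_i >= 0): OK
Complementary slackness (lambda_i * g_i(x) = 0 for all i): OK

Verdict: the first failing condition is stationarity -> stat.

stat


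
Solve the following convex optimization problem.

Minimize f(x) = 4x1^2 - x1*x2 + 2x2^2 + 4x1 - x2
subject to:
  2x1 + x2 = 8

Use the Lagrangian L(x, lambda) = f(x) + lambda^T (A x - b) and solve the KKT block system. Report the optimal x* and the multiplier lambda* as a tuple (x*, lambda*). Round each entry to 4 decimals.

Form the Lagrangian:
  L(x, lambda) = (1/2) x^T Q x + c^T x + lambda^T (A x - b)
Stationarity (grad_x L = 0): Q x + c + A^T lambda = 0.
Primal feasibility: A x = b.

This gives the KKT block system:
  [ Q   A^T ] [ x     ]   [-c ]
  [ A    0  ] [ lambda ] = [ b ]

Solving the linear system:
  x*      = (2.3571, 3.2857)
  lambda* = (-9.7857)
  f(x*)   = 42.2143

x* = (2.3571, 3.2857), lambda* = (-9.7857)


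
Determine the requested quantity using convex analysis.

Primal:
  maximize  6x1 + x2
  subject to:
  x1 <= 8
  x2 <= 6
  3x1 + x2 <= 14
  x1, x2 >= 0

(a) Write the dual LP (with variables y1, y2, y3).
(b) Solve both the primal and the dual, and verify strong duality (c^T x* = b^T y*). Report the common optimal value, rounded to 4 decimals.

The standard primal-dual pair for 'max c^T x s.t. A x <= b, x >= 0' is:
  Dual:  min b^T y  s.t.  A^T y >= c,  y >= 0.

So the dual LP is:
  minimize  8y1 + 6y2 + 14y3
  subject to:
    y1 + 3y3 >= 6
    y2 + y3 >= 1
    y1, y2, y3 >= 0

Solving the primal: x* = (4.6667, 0).
  primal value c^T x* = 28.
Solving the dual: y* = (0, 0, 2).
  dual value b^T y* = 28.
Strong duality: c^T x* = b^T y*. Confirmed.

28


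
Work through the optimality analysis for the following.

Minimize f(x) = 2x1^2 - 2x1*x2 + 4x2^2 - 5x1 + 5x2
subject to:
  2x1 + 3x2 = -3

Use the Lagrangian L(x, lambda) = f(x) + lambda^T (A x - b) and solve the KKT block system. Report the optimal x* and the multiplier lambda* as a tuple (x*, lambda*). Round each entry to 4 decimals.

Form the Lagrangian:
  L(x, lambda) = (1/2) x^T Q x + c^T x + lambda^T (A x - b)
Stationarity (grad_x L = 0): Q x + c + A^T lambda = 0.
Primal feasibility: A x = b.

This gives the KKT block system:
  [ Q   A^T ] [ x     ]   [-c ]
  [ A    0  ] [ lambda ] = [ b ]

Solving the linear system:
  x*      = (0.0978, -1.0652)
  lambda* = (1.2391)
  f(x*)   = -1.0489

x* = (0.0978, -1.0652), lambda* = (1.2391)


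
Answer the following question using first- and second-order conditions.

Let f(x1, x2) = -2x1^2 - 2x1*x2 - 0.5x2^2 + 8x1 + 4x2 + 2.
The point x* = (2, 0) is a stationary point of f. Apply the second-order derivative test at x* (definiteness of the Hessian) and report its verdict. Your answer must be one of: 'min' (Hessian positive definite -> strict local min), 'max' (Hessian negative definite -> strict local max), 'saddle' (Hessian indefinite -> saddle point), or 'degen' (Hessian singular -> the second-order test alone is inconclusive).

Compute the Hessian H = grad^2 f:
  H = [[-4, -2], [-2, -1]]
Verify stationarity: grad f(x*) = H x* + g = (0, 0).
Eigenvalues of H: -5, 0.
H has a zero eigenvalue (singular; negative semidefinite but not definite), so H is neither positive definite, negative definite, nor indefinite. The second-order test alone is inconclusive -> degen.
(Indeed, f is constant along the null direction of H through x*, so x* is not a strict local extremum.)

degen


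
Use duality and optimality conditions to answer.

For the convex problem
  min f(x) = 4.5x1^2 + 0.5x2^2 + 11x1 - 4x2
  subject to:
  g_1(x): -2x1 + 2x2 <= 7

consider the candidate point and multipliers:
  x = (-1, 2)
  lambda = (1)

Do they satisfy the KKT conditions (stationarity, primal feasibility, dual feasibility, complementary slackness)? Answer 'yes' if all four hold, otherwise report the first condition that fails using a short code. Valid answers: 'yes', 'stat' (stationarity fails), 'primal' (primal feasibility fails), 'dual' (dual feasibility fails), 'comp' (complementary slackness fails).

Gradient of f: grad f(x) = Q x + c = (2, -2)
Constraint values g_i(x) = a_i^T x - b_i:
  g_1((-1, 2)) = -1
Stationarity residual: grad f(x) + sum_i lambda_i a_i = (0, 0)
  -> stationarity OK
Primal feasibility (all g_i <= 0): OK
Dual feasibility (all lambda_i >= 0): OK
Complementary slackness (lambda_i * g_i(x) = 0 for all i): FAILS

Verdict: the first failing condition is complementary_slackness -> comp.

comp


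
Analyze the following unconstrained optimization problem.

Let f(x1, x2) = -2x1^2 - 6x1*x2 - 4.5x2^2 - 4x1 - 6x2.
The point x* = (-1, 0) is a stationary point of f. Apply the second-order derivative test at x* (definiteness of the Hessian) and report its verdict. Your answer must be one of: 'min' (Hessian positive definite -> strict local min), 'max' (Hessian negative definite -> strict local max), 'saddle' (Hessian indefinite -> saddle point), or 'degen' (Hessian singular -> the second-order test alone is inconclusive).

Compute the Hessian H = grad^2 f:
  H = [[-4, -6], [-6, -9]]
Verify stationarity: grad f(x*) = H x* + g = (0, 0).
Eigenvalues of H: -13, 0.
H has a zero eigenvalue (singular; negative semidefinite but not definite), so H is neither positive definite, negative definite, nor indefinite. The second-order test alone is inconclusive -> degen.
(Indeed, f is constant along the null direction of H through x*, so x* is not a strict local extremum.)

degen


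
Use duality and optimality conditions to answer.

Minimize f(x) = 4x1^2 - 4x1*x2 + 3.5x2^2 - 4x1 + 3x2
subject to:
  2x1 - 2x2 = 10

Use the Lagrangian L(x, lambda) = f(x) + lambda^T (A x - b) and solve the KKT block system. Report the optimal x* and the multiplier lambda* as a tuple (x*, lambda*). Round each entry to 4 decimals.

Form the Lagrangian:
  L(x, lambda) = (1/2) x^T Q x + c^T x + lambda^T (A x - b)
Stationarity (grad_x L = 0): Q x + c + A^T lambda = 0.
Primal feasibility: A x = b.

This gives the KKT block system:
  [ Q   A^T ] [ x     ]   [-c ]
  [ A    0  ] [ lambda ] = [ b ]

Solving the linear system:
  x*      = (2.2857, -2.7143)
  lambda* = (-12.5714)
  f(x*)   = 54.2143

x* = (2.2857, -2.7143), lambda* = (-12.5714)


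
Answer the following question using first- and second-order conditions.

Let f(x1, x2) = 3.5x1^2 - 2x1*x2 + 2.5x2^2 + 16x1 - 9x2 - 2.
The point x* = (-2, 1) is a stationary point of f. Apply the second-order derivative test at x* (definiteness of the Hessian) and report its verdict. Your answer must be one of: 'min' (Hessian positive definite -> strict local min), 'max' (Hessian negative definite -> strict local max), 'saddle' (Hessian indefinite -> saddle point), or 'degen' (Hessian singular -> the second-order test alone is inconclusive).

Compute the Hessian H = grad^2 f:
  H = [[7, -2], [-2, 5]]
Verify stationarity: grad f(x*) = H x* + g = (0, 0).
Eigenvalues of H: 3.7639, 8.2361.
Both eigenvalues > 0, so H is positive definite -> x* is a strict local min.

min


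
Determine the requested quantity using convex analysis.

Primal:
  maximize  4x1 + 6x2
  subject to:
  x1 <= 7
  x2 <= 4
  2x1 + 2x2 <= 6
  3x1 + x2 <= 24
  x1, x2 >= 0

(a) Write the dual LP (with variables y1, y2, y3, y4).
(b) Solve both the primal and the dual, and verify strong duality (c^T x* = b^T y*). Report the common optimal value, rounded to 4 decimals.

The standard primal-dual pair for 'max c^T x s.t. A x <= b, x >= 0' is:
  Dual:  min b^T y  s.t.  A^T y >= c,  y >= 0.

So the dual LP is:
  minimize  7y1 + 4y2 + 6y3 + 24y4
  subject to:
    y1 + 2y3 + 3y4 >= 4
    y2 + 2y3 + y4 >= 6
    y1, y2, y3, y4 >= 0

Solving the primal: x* = (0, 3).
  primal value c^T x* = 18.
Solving the dual: y* = (0, 0, 3, 0).
  dual value b^T y* = 18.
Strong duality: c^T x* = b^T y*. Confirmed.

18


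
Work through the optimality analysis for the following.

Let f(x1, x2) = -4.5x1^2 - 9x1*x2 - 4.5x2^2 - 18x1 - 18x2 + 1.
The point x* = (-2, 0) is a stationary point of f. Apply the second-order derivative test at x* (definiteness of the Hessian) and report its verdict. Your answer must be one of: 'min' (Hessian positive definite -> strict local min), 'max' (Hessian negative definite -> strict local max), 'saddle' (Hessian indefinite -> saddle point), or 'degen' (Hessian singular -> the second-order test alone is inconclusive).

Compute the Hessian H = grad^2 f:
  H = [[-9, -9], [-9, -9]]
Verify stationarity: grad f(x*) = H x* + g = (0, 0).
Eigenvalues of H: -18, 0.
H has a zero eigenvalue (singular; negative semidefinite but not definite), so H is neither positive definite, negative definite, nor indefinite. The second-order test alone is inconclusive -> degen.
(Indeed, f is constant along the null direction of H through x*, so x* is not a strict local extremum.)

degen


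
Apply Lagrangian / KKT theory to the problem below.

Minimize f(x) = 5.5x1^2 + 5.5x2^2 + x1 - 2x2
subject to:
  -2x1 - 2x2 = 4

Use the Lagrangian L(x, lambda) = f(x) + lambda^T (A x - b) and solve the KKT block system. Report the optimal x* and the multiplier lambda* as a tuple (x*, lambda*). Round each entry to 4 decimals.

Form the Lagrangian:
  L(x, lambda) = (1/2) x^T Q x + c^T x + lambda^T (A x - b)
Stationarity (grad_x L = 0): Q x + c + A^T lambda = 0.
Primal feasibility: A x = b.

This gives the KKT block system:
  [ Q   A^T ] [ x     ]   [-c ]
  [ A    0  ] [ lambda ] = [ b ]

Solving the linear system:
  x*      = (-1.1364, -0.8636)
  lambda* = (-5.75)
  f(x*)   = 11.7955

x* = (-1.1364, -0.8636), lambda* = (-5.75)


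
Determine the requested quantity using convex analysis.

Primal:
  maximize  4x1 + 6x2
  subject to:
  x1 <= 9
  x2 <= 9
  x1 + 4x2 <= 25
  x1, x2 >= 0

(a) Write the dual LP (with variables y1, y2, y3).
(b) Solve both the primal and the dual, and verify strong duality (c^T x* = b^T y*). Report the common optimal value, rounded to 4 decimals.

The standard primal-dual pair for 'max c^T x s.t. A x <= b, x >= 0' is:
  Dual:  min b^T y  s.t.  A^T y >= c,  y >= 0.

So the dual LP is:
  minimize  9y1 + 9y2 + 25y3
  subject to:
    y1 + y3 >= 4
    y2 + 4y3 >= 6
    y1, y2, y3 >= 0

Solving the primal: x* = (9, 4).
  primal value c^T x* = 60.
Solving the dual: y* = (2.5, 0, 1.5).
  dual value b^T y* = 60.
Strong duality: c^T x* = b^T y*. Confirmed.

60


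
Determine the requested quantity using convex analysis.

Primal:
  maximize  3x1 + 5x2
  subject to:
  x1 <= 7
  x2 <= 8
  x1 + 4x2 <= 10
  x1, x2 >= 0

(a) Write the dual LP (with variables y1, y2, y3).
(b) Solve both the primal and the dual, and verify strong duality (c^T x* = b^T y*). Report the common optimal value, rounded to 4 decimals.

The standard primal-dual pair for 'max c^T x s.t. A x <= b, x >= 0' is:
  Dual:  min b^T y  s.t.  A^T y >= c,  y >= 0.

So the dual LP is:
  minimize  7y1 + 8y2 + 10y3
  subject to:
    y1 + y3 >= 3
    y2 + 4y3 >= 5
    y1, y2, y3 >= 0

Solving the primal: x* = (7, 0.75).
  primal value c^T x* = 24.75.
Solving the dual: y* = (1.75, 0, 1.25).
  dual value b^T y* = 24.75.
Strong duality: c^T x* = b^T y*. Confirmed.

24.75


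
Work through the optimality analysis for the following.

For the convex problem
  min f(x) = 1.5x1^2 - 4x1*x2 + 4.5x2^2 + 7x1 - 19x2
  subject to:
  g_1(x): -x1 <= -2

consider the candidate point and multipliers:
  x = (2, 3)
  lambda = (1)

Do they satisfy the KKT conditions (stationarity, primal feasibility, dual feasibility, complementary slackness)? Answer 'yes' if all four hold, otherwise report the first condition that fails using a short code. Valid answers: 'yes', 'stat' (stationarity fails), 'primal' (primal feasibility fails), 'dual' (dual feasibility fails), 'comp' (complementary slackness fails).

Gradient of f: grad f(x) = Q x + c = (1, 0)
Constraint values g_i(x) = a_i^T x - b_i:
  g_1((2, 3)) = 0
Stationarity residual: grad f(x) + sum_i lambda_i a_i = (0, 0)
  -> stationarity OK
Primal feasibility (all g_i <= 0): OK
Dual feasibility (all lambda_i >= 0): OK
Complementary slackness (lambda_i * g_i(x) = 0 for all i): OK

Verdict: yes, KKT holds.

yes


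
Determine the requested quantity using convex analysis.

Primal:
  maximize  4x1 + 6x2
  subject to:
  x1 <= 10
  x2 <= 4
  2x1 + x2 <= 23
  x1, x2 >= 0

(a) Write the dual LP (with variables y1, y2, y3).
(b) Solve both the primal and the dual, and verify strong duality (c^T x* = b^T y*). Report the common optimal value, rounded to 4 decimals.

The standard primal-dual pair for 'max c^T x s.t. A x <= b, x >= 0' is:
  Dual:  min b^T y  s.t.  A^T y >= c,  y >= 0.

So the dual LP is:
  minimize  10y1 + 4y2 + 23y3
  subject to:
    y1 + 2y3 >= 4
    y2 + y3 >= 6
    y1, y2, y3 >= 0

Solving the primal: x* = (9.5, 4).
  primal value c^T x* = 62.
Solving the dual: y* = (0, 4, 2).
  dual value b^T y* = 62.
Strong duality: c^T x* = b^T y*. Confirmed.

62


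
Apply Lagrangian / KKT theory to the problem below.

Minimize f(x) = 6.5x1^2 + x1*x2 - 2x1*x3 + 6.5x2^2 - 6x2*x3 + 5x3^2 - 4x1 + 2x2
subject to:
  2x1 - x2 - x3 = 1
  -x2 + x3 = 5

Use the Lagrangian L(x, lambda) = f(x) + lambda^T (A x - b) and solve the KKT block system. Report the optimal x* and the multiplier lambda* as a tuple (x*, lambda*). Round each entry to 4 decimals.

Form the Lagrangian:
  L(x, lambda) = (1/2) x^T Q x + c^T x + lambda^T (A x - b)
Stationarity (grad_x L = 0): Q x + c + A^T lambda = 0.
Primal feasibility: A x = b.

This gives the KKT block system:
  [ Q   A^T ] [ x     ]   [-c ]
  [ A    0  ] [ lambda ] = [ b ]

Solving the linear system:
  x*      = (1, -2, 3)
  lambda* = (-0.5, -40.5)
  f(x*)   = 97.5

x* = (1, -2, 3), lambda* = (-0.5, -40.5)


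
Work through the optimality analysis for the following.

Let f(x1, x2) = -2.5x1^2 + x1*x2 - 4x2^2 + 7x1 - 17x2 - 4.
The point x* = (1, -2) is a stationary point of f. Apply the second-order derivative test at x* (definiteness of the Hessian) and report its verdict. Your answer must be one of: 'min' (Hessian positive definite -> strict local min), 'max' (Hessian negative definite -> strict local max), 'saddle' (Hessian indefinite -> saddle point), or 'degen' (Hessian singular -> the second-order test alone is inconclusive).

Compute the Hessian H = grad^2 f:
  H = [[-5, 1], [1, -8]]
Verify stationarity: grad f(x*) = H x* + g = (0, 0).
Eigenvalues of H: -8.3028, -4.6972.
Both eigenvalues < 0, so H is negative definite -> x* is a strict local max.

max


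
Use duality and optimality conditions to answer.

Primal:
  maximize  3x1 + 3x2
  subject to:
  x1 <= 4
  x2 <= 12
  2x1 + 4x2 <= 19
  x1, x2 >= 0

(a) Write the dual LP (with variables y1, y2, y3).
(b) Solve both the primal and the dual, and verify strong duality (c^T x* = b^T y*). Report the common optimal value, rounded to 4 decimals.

The standard primal-dual pair for 'max c^T x s.t. A x <= b, x >= 0' is:
  Dual:  min b^T y  s.t.  A^T y >= c,  y >= 0.

So the dual LP is:
  minimize  4y1 + 12y2 + 19y3
  subject to:
    y1 + 2y3 >= 3
    y2 + 4y3 >= 3
    y1, y2, y3 >= 0

Solving the primal: x* = (4, 2.75).
  primal value c^T x* = 20.25.
Solving the dual: y* = (1.5, 0, 0.75).
  dual value b^T y* = 20.25.
Strong duality: c^T x* = b^T y*. Confirmed.

20.25


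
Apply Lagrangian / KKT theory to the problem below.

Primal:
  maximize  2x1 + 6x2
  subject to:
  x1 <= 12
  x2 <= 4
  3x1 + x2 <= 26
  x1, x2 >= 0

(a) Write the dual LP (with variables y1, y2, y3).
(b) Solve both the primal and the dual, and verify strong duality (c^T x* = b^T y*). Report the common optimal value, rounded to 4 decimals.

The standard primal-dual pair for 'max c^T x s.t. A x <= b, x >= 0' is:
  Dual:  min b^T y  s.t.  A^T y >= c,  y >= 0.

So the dual LP is:
  minimize  12y1 + 4y2 + 26y3
  subject to:
    y1 + 3y3 >= 2
    y2 + y3 >= 6
    y1, y2, y3 >= 0

Solving the primal: x* = (7.3333, 4).
  primal value c^T x* = 38.6667.
Solving the dual: y* = (0, 5.3333, 0.6667).
  dual value b^T y* = 38.6667.
Strong duality: c^T x* = b^T y*. Confirmed.

38.6667


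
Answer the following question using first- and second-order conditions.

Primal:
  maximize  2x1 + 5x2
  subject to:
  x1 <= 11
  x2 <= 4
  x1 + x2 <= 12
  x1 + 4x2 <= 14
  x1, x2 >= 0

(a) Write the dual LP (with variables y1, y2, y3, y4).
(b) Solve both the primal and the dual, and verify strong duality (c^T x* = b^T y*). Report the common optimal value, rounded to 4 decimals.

The standard primal-dual pair for 'max c^T x s.t. A x <= b, x >= 0' is:
  Dual:  min b^T y  s.t.  A^T y >= c,  y >= 0.

So the dual LP is:
  minimize  11y1 + 4y2 + 12y3 + 14y4
  subject to:
    y1 + y3 + y4 >= 2
    y2 + y3 + 4y4 >= 5
    y1, y2, y3, y4 >= 0

Solving the primal: x* = (11, 0.75).
  primal value c^T x* = 25.75.
Solving the dual: y* = (0.75, 0, 0, 1.25).
  dual value b^T y* = 25.75.
Strong duality: c^T x* = b^T y*. Confirmed.

25.75


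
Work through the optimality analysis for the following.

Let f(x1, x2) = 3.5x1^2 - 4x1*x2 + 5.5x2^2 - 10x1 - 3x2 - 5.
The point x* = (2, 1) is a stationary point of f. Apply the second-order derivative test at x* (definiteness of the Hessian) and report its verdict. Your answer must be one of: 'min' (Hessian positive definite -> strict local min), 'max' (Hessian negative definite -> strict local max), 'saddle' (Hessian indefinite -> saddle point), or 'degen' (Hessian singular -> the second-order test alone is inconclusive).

Compute the Hessian H = grad^2 f:
  H = [[7, -4], [-4, 11]]
Verify stationarity: grad f(x*) = H x* + g = (0, 0).
Eigenvalues of H: 4.5279, 13.4721.
Both eigenvalues > 0, so H is positive definite -> x* is a strict local min.

min


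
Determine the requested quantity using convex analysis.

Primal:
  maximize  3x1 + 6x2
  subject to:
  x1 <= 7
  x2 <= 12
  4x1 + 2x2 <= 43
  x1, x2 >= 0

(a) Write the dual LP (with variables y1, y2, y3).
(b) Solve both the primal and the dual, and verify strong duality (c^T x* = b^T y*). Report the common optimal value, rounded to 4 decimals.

The standard primal-dual pair for 'max c^T x s.t. A x <= b, x >= 0' is:
  Dual:  min b^T y  s.t.  A^T y >= c,  y >= 0.

So the dual LP is:
  minimize  7y1 + 12y2 + 43y3
  subject to:
    y1 + 4y3 >= 3
    y2 + 2y3 >= 6
    y1, y2, y3 >= 0

Solving the primal: x* = (4.75, 12).
  primal value c^T x* = 86.25.
Solving the dual: y* = (0, 4.5, 0.75).
  dual value b^T y* = 86.25.
Strong duality: c^T x* = b^T y*. Confirmed.

86.25


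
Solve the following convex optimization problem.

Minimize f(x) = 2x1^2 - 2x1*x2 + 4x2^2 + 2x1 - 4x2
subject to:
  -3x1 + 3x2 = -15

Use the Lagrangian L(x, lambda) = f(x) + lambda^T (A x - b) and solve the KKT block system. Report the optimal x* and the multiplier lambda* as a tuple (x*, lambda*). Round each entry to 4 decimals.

Form the Lagrangian:
  L(x, lambda) = (1/2) x^T Q x + c^T x + lambda^T (A x - b)
Stationarity (grad_x L = 0): Q x + c + A^T lambda = 0.
Primal feasibility: A x = b.

This gives the KKT block system:
  [ Q   A^T ] [ x     ]   [-c ]
  [ A    0  ] [ lambda ] = [ b ]

Solving the linear system:
  x*      = (4, -1)
  lambda* = (6.6667)
  f(x*)   = 56

x* = (4, -1), lambda* = (6.6667)


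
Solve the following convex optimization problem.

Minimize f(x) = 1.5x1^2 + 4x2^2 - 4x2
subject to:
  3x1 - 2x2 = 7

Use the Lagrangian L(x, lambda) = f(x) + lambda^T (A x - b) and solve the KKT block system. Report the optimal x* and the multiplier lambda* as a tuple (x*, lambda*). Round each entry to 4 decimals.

Form the Lagrangian:
  L(x, lambda) = (1/2) x^T Q x + c^T x + lambda^T (A x - b)
Stationarity (grad_x L = 0): Q x + c + A^T lambda = 0.
Primal feasibility: A x = b.

This gives the KKT block system:
  [ Q   A^T ] [ x     ]   [-c ]
  [ A    0  ] [ lambda ] = [ b ]

Solving the linear system:
  x*      = (2.2857, -0.0714)
  lambda* = (-2.2857)
  f(x*)   = 8.1429

x* = (2.2857, -0.0714), lambda* = (-2.2857)


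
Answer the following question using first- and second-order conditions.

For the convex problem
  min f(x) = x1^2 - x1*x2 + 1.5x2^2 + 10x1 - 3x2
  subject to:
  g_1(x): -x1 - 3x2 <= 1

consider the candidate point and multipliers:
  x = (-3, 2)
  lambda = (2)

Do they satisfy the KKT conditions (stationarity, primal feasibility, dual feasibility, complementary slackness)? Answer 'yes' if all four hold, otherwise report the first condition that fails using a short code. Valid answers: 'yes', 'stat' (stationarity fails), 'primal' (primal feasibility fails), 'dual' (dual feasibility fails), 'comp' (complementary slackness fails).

Gradient of f: grad f(x) = Q x + c = (2, 6)
Constraint values g_i(x) = a_i^T x - b_i:
  g_1((-3, 2)) = -4
Stationarity residual: grad f(x) + sum_i lambda_i a_i = (0, 0)
  -> stationarity OK
Primal feasibility (all g_i <= 0): OK
Dual feasibility (all lambda_i >= 0): OK
Complementary slackness (lambda_i * g_i(x) = 0 for all i): FAILS

Verdict: the first failing condition is complementary_slackness -> comp.

comp


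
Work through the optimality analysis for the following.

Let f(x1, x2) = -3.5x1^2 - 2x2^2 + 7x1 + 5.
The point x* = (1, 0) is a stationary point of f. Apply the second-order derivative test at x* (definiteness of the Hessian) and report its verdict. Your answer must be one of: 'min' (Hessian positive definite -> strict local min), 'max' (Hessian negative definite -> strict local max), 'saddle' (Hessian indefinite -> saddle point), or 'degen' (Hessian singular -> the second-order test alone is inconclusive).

Compute the Hessian H = grad^2 f:
  H = [[-7, 0], [0, -4]]
Verify stationarity: grad f(x*) = H x* + g = (0, 0).
Eigenvalues of H: -7, -4.
Both eigenvalues < 0, so H is negative definite -> x* is a strict local max.

max


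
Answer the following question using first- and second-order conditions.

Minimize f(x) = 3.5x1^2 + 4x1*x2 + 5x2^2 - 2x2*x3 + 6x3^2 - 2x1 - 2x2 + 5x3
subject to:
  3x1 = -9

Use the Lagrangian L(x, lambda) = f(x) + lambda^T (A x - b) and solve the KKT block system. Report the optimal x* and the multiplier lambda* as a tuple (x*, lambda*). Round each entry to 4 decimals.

Form the Lagrangian:
  L(x, lambda) = (1/2) x^T Q x + c^T x + lambda^T (A x - b)
Stationarity (grad_x L = 0): Q x + c + A^T lambda = 0.
Primal feasibility: A x = b.

This gives the KKT block system:
  [ Q   A^T ] [ x     ]   [-c ]
  [ A    0  ] [ lambda ] = [ b ]

Solving the linear system:
  x*      = (-3, 1.3621, -0.1897)
  lambda* = (5.8506)
  f(x*)   = 27.4914

x* = (-3, 1.3621, -0.1897), lambda* = (5.8506)


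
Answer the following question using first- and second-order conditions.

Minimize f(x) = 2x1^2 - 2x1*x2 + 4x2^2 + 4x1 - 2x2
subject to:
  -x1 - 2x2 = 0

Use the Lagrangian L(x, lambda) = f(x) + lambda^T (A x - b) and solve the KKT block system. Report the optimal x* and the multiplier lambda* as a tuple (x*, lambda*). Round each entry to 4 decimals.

Form the Lagrangian:
  L(x, lambda) = (1/2) x^T Q x + c^T x + lambda^T (A x - b)
Stationarity (grad_x L = 0): Q x + c + A^T lambda = 0.
Primal feasibility: A x = b.

This gives the KKT block system:
  [ Q   A^T ] [ x     ]   [-c ]
  [ A    0  ] [ lambda ] = [ b ]

Solving the linear system:
  x*      = (-0.625, 0.3125)
  lambda* = (0.875)
  f(x*)   = -1.5625

x* = (-0.625, 0.3125), lambda* = (0.875)


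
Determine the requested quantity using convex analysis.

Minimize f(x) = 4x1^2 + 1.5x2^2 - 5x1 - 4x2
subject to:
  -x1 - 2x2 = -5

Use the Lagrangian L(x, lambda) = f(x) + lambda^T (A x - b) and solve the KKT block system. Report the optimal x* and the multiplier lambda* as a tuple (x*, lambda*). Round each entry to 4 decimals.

Form the Lagrangian:
  L(x, lambda) = (1/2) x^T Q x + c^T x + lambda^T (A x - b)
Stationarity (grad_x L = 0): Q x + c + A^T lambda = 0.
Primal feasibility: A x = b.

This gives the KKT block system:
  [ Q   A^T ] [ x     ]   [-c ]
  [ A    0  ] [ lambda ] = [ b ]

Solving the linear system:
  x*      = (0.7714, 2.1143)
  lambda* = (1.1714)
  f(x*)   = -3.2286

x* = (0.7714, 2.1143), lambda* = (1.1714)


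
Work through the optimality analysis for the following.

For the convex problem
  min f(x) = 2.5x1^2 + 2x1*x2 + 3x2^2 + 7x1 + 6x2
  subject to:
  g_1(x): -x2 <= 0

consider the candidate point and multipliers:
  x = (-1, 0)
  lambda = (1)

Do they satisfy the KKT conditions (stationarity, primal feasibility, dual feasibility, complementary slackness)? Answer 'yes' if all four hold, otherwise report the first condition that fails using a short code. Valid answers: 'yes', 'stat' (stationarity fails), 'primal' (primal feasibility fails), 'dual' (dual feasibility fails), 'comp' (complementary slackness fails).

Gradient of f: grad f(x) = Q x + c = (2, 4)
Constraint values g_i(x) = a_i^T x - b_i:
  g_1((-1, 0)) = 0
Stationarity residual: grad f(x) + sum_i lambda_i a_i = (2, 3)
  -> stationarity FAILS
Primal feasibility (all g_i <= 0): OK
Dual feasibility (all lambda_i >= 0): OK
Complementary slackness (lambda_i * g_i(x) = 0 for all i): OK

Verdict: the first failing condition is stationarity -> stat.

stat


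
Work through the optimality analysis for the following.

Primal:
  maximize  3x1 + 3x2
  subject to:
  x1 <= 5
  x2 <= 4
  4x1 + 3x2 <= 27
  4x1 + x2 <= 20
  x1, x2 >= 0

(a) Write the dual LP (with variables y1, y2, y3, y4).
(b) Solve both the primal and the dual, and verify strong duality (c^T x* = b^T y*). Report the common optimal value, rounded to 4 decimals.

The standard primal-dual pair for 'max c^T x s.t. A x <= b, x >= 0' is:
  Dual:  min b^T y  s.t.  A^T y >= c,  y >= 0.

So the dual LP is:
  minimize  5y1 + 4y2 + 27y3 + 20y4
  subject to:
    y1 + 4y3 + 4y4 >= 3
    y2 + 3y3 + y4 >= 3
    y1, y2, y3, y4 >= 0

Solving the primal: x* = (3.75, 4).
  primal value c^T x* = 23.25.
Solving the dual: y* = (0, 0.75, 0.75, 0).
  dual value b^T y* = 23.25.
Strong duality: c^T x* = b^T y*. Confirmed.

23.25


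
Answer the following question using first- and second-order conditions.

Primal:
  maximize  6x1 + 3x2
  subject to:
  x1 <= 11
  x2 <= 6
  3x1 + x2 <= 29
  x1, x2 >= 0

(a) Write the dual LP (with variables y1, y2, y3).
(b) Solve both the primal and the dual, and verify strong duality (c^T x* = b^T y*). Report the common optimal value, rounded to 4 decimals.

The standard primal-dual pair for 'max c^T x s.t. A x <= b, x >= 0' is:
  Dual:  min b^T y  s.t.  A^T y >= c,  y >= 0.

So the dual LP is:
  minimize  11y1 + 6y2 + 29y3
  subject to:
    y1 + 3y3 >= 6
    y2 + y3 >= 3
    y1, y2, y3 >= 0

Solving the primal: x* = (7.6667, 6).
  primal value c^T x* = 64.
Solving the dual: y* = (0, 1, 2).
  dual value b^T y* = 64.
Strong duality: c^T x* = b^T y*. Confirmed.

64


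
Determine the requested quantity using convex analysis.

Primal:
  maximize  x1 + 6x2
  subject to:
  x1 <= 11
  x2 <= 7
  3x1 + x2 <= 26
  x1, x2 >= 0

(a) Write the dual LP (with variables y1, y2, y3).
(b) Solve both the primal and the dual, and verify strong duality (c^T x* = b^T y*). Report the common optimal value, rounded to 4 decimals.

The standard primal-dual pair for 'max c^T x s.t. A x <= b, x >= 0' is:
  Dual:  min b^T y  s.t.  A^T y >= c,  y >= 0.

So the dual LP is:
  minimize  11y1 + 7y2 + 26y3
  subject to:
    y1 + 3y3 >= 1
    y2 + y3 >= 6
    y1, y2, y3 >= 0

Solving the primal: x* = (6.3333, 7).
  primal value c^T x* = 48.3333.
Solving the dual: y* = (0, 5.6667, 0.3333).
  dual value b^T y* = 48.3333.
Strong duality: c^T x* = b^T y*. Confirmed.

48.3333


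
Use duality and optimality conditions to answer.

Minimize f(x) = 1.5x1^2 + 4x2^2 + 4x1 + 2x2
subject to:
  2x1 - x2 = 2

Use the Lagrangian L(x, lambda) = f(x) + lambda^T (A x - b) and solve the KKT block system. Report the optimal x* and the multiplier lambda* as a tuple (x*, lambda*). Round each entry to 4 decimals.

Form the Lagrangian:
  L(x, lambda) = (1/2) x^T Q x + c^T x + lambda^T (A x - b)
Stationarity (grad_x L = 0): Q x + c + A^T lambda = 0.
Primal feasibility: A x = b.

This gives the KKT block system:
  [ Q   A^T ] [ x     ]   [-c ]
  [ A    0  ] [ lambda ] = [ b ]

Solving the linear system:
  x*      = (0.6857, -0.6286)
  lambda* = (-3.0286)
  f(x*)   = 3.7714

x* = (0.6857, -0.6286), lambda* = (-3.0286)


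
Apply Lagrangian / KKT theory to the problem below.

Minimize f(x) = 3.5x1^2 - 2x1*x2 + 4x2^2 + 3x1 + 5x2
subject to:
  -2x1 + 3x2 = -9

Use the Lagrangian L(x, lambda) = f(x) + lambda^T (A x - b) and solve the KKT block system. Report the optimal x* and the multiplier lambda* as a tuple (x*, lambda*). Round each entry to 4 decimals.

Form the Lagrangian:
  L(x, lambda) = (1/2) x^T Q x + c^T x + lambda^T (A x - b)
Stationarity (grad_x L = 0): Q x + c + A^T lambda = 0.
Primal feasibility: A x = b.

This gives the KKT block system:
  [ Q   A^T ] [ x     ]   [-c ]
  [ A    0  ] [ lambda ] = [ b ]

Solving the linear system:
  x*      = (0.4648, -2.6901)
  lambda* = (5.8169)
  f(x*)   = 20.1479

x* = (0.4648, -2.6901), lambda* = (5.8169)


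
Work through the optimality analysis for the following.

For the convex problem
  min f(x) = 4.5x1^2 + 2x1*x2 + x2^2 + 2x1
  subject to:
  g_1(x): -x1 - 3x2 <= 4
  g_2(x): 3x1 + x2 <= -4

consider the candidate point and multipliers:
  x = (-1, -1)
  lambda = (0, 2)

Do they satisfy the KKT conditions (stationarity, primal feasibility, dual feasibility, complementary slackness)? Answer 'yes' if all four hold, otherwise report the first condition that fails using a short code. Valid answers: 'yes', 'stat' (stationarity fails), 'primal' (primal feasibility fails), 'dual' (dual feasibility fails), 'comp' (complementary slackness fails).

Gradient of f: grad f(x) = Q x + c = (-9, -4)
Constraint values g_i(x) = a_i^T x - b_i:
  g_1((-1, -1)) = 0
  g_2((-1, -1)) = 0
Stationarity residual: grad f(x) + sum_i lambda_i a_i = (-3, -2)
  -> stationarity FAILS
Primal feasibility (all g_i <= 0): OK
Dual feasibility (all lambda_i >= 0): OK
Complementary slackness (lambda_i * g_i(x) = 0 for all i): OK

Verdict: the first failing condition is stationarity -> stat.

stat


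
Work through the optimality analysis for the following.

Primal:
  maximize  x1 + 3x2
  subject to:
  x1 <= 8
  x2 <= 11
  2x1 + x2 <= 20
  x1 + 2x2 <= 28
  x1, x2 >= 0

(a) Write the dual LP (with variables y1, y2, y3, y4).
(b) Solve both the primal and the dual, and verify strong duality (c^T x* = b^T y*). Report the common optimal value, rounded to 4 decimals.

The standard primal-dual pair for 'max c^T x s.t. A x <= b, x >= 0' is:
  Dual:  min b^T y  s.t.  A^T y >= c,  y >= 0.

So the dual LP is:
  minimize  8y1 + 11y2 + 20y3 + 28y4
  subject to:
    y1 + 2y3 + y4 >= 1
    y2 + y3 + 2y4 >= 3
    y1, y2, y3, y4 >= 0

Solving the primal: x* = (4.5, 11).
  primal value c^T x* = 37.5.
Solving the dual: y* = (0, 2.5, 0.5, 0).
  dual value b^T y* = 37.5.
Strong duality: c^T x* = b^T y*. Confirmed.

37.5


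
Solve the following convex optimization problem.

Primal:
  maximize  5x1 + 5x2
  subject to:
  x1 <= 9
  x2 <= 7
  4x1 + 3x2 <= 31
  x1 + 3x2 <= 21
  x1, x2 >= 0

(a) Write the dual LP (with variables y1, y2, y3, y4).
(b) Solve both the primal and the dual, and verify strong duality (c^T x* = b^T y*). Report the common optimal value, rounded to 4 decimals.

The standard primal-dual pair for 'max c^T x s.t. A x <= b, x >= 0' is:
  Dual:  min b^T y  s.t.  A^T y >= c,  y >= 0.

So the dual LP is:
  minimize  9y1 + 7y2 + 31y3 + 21y4
  subject to:
    y1 + 4y3 + y4 >= 5
    y2 + 3y3 + 3y4 >= 5
    y1, y2, y3, y4 >= 0

Solving the primal: x* = (3.3333, 5.8889).
  primal value c^T x* = 46.1111.
Solving the dual: y* = (0, 0, 1.1111, 0.5556).
  dual value b^T y* = 46.1111.
Strong duality: c^T x* = b^T y*. Confirmed.

46.1111


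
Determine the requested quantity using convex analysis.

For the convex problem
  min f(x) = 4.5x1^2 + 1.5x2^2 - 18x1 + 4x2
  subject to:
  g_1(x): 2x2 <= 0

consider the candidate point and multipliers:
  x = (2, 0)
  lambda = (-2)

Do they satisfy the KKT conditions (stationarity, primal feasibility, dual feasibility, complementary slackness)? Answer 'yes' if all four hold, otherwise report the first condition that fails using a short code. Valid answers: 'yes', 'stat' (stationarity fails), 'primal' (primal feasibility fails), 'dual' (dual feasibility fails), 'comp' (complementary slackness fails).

Gradient of f: grad f(x) = Q x + c = (0, 4)
Constraint values g_i(x) = a_i^T x - b_i:
  g_1((2, 0)) = 0
Stationarity residual: grad f(x) + sum_i lambda_i a_i = (0, 0)
  -> stationarity OK
Primal feasibility (all g_i <= 0): OK
Dual feasibility (all lambda_i >= 0): FAILS
Complementary slackness (lambda_i * g_i(x) = 0 for all i): OK

Verdict: the first failing condition is dual_feasibility -> dual.

dual


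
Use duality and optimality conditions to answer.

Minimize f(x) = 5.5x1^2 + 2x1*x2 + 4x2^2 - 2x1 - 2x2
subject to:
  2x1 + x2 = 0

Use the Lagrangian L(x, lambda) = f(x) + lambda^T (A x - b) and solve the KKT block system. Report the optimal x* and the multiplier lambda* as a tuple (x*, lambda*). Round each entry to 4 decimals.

Form the Lagrangian:
  L(x, lambda) = (1/2) x^T Q x + c^T x + lambda^T (A x - b)
Stationarity (grad_x L = 0): Q x + c + A^T lambda = 0.
Primal feasibility: A x = b.

This gives the KKT block system:
  [ Q   A^T ] [ x     ]   [-c ]
  [ A    0  ] [ lambda ] = [ b ]

Solving the linear system:
  x*      = (-0.0571, 0.1143)
  lambda* = (1.2)
  f(x*)   = -0.0571

x* = (-0.0571, 0.1143), lambda* = (1.2)
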